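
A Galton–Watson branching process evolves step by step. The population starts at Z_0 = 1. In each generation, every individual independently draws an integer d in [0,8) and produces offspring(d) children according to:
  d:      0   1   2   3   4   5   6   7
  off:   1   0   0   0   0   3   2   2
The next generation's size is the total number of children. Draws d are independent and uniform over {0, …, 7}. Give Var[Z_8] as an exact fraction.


10

Outcome values over d=0..7: [1, 0, 0, 0, 0, 3, 2, 2]
Σy = 8, Σy² = 18, M = 8
μ = 8/8 = 1,  σ² = 18/8 − (1)² = 5/4
V_0 = 0, E_0 = 1
V_1 = 5/4·E_0 + (1)²·V_0 = 5/4;  E_1 = 1
V_2 = 5/4·E_1 + (1)²·V_1 = 5/2;  E_2 = 1
V_3 = 5/4·E_2 + (1)²·V_2 = 15/4;  E_3 = 1
V_4 = 5/4·E_3 + (1)²·V_3 = 5;  E_4 = 1
V_5 = 5/4·E_4 + (1)²·V_4 = 25/4;  E_5 = 1
V_6 = 5/4·E_5 + (1)²·V_5 = 15/2;  E_6 = 1
V_7 = 5/4·E_6 + (1)²·V_6 = 35/4;  E_7 = 1
V_8 = 5/4·E_7 + (1)²·V_7 = 10;  E_8 = 1


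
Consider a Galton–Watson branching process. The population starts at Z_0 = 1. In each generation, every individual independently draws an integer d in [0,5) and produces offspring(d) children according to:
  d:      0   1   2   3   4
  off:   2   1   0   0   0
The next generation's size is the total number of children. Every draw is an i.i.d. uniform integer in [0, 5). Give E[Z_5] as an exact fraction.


243/3125

Outcome values over d=0..4: [2, 1, 0, 0, 0]
Σy = 3, Σy² = 5, M = 5
μ = 3/5 = 3/5,  σ² = 5/5 − (3/5)² = 16/25
E[Z_0] = 1
E[Z_1] = 3/5·E[Z_0] = 3/5
E[Z_2] = 3/5·E[Z_1] = 9/25
E[Z_3] = 3/5·E[Z_2] = 27/125
E[Z_4] = 3/5·E[Z_3] = 81/625
E[Z_5] = 3/5·E[Z_4] = 243/3125


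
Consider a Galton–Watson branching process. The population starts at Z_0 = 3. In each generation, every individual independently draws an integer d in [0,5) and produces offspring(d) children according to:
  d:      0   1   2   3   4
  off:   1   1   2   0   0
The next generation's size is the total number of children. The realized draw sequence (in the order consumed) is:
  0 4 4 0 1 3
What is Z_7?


0

gen 0: Z_0=3, draws=[0, 4, 4], offspring=[1, 0, 0], Z_1=1
gen 1: Z_1=1, draws=[0], offspring=[1], Z_2=1
gen 2: Z_2=1, draws=[1], offspring=[1], Z_3=1
gen 3: Z_3=1, draws=[3], offspring=[0], Z_4=0
gen 4: Z_4=0, draws=[], offspring=[], Z_5=0
gen 5: Z_5=0, draws=[], offspring=[], Z_6=0
gen 6: Z_6=0, draws=[], offspring=[], Z_7=0


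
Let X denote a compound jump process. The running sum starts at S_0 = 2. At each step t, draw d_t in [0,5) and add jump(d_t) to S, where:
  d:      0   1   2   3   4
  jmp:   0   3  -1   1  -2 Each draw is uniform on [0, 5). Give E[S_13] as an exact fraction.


23/5

Outcome values over d=0..4: [0, 3, -1, 1, -2]
Σy = 1, Σy² = 15, M = 5
μ = 1/5 = 1/5,  σ² = 15/5 − (1/5)² = 74/25
E[S_13] = 2 + 13·(1/5) = 23/5


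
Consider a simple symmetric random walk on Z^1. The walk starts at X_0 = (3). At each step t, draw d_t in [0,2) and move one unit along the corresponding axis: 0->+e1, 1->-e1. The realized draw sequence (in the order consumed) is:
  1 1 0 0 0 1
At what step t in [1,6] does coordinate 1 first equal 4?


t=0: X=(3), d=1 → -e1, X_1=(2)
t=1: X=(2), d=1 → -e1, X_2=(1)
t=2: X=(1), d=0 → +e1, X_3=(2)
t=3: X=(2), d=0 → +e1, X_4=(3)
t=4: X=(3), d=0 → +e1, X_5=(4)
t=5: X=(4), d=1 → -e1, X_6=(3)

5


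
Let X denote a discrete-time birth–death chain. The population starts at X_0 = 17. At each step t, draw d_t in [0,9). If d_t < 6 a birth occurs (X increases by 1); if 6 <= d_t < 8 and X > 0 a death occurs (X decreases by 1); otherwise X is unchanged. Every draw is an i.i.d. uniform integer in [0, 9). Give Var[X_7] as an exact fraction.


392/81

X can drop by at most 1 per step and X_0 = 17 > T = 7, so X_t >= 17 − t >= 10 > 0 for every t <= 7: the floor at 0 (the 'and X > 0' condition) never binds. Hence X_7 = X_0 + Σ_{t<7} Y_t with i.i.d. increments Y_t = y(d_t) ∈ {+1, −1, 0}.
Outcome values over d=0..8: [1, 1, 1, 1, 1, 1, -1, -1, 0]
Σy = 4, Σy² = 8, M = 9
μ = 4/9 = 4/9,  σ² = 8/9 − (4/9)² = 56/81
Independent increments: Var[X_7] = 7·σ² = 7·(56/81) = 392/81


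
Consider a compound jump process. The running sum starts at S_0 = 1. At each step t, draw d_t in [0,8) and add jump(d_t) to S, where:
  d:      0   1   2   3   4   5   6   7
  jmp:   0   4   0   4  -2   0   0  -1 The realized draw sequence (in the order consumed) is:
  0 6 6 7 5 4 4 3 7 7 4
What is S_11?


-4

t=0: S=1, d=0, jump=0, S_1=1
t=1: S=1, d=6, jump=0, S_2=1
t=2: S=1, d=6, jump=0, S_3=1
t=3: S=1, d=7, jump=-1, S_4=0
t=4: S=0, d=5, jump=0, S_5=0
t=5: S=0, d=4, jump=-2, S_6=-2
t=6: S=-2, d=4, jump=-2, S_7=-4
t=7: S=-4, d=3, jump=4, S_8=0
t=8: S=0, d=7, jump=-1, S_9=-1
t=9: S=-1, d=7, jump=-1, S_10=-2
t=10: S=-2, d=4, jump=-2, S_11=-4


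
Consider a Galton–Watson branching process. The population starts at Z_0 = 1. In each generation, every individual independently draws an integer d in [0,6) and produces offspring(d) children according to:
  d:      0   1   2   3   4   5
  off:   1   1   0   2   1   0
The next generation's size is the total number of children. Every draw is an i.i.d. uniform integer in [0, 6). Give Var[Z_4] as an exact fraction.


1425875/1679616

Outcome values over d=0..5: [1, 1, 0, 2, 1, 0]
Σy = 5, Σy² = 7, M = 6
μ = 5/6 = 5/6,  σ² = 7/6 − (5/6)² = 17/36
V_0 = 0, E_0 = 1
V_1 = 17/36·E_0 + (5/6)²·V_0 = 17/36;  E_1 = 5/6
V_2 = 17/36·E_1 + (5/6)²·V_1 = 935/1296;  E_2 = 25/36
V_3 = 17/36·E_2 + (5/6)²·V_2 = 38675/46656;  E_3 = 125/216
V_4 = 17/36·E_3 + (5/6)²·V_3 = 1425875/1679616;  E_4 = 625/1296


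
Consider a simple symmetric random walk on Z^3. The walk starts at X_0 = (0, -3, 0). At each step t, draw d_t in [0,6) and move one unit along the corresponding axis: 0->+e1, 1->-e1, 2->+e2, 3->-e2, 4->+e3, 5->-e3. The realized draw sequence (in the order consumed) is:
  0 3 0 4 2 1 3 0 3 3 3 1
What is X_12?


(1, -7, 1)

t=0: X=(0, -3, 0), d=0 → +e1, X_1=(1, -3, 0)
t=1: X=(1, -3, 0), d=3 → -e2, X_2=(1, -4, 0)
t=2: X=(1, -4, 0), d=0 → +e1, X_3=(2, -4, 0)
t=3: X=(2, -4, 0), d=4 → +e3, X_4=(2, -4, 1)
t=4: X=(2, -4, 1), d=2 → +e2, X_5=(2, -3, 1)
t=5: X=(2, -3, 1), d=1 → -e1, X_6=(1, -3, 1)
t=6: X=(1, -3, 1), d=3 → -e2, X_7=(1, -4, 1)
t=7: X=(1, -4, 1), d=0 → +e1, X_8=(2, -4, 1)
t=8: X=(2, -4, 1), d=3 → -e2, X_9=(2, -5, 1)
t=9: X=(2, -5, 1), d=3 → -e2, X_10=(2, -6, 1)
t=10: X=(2, -6, 1), d=3 → -e2, X_11=(2, -7, 1)
t=11: X=(2, -7, 1), d=1 → -e1, X_12=(1, -7, 1)


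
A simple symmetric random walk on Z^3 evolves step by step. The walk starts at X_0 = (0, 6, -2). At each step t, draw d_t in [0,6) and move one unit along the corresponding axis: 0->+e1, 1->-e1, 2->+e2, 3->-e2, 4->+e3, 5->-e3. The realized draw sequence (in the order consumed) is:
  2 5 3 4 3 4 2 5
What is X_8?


(0, 6, -2)

t=0: X=(0, 6, -2), d=2 → +e2, X_1=(0, 7, -2)
t=1: X=(0, 7, -2), d=5 → -e3, X_2=(0, 7, -3)
t=2: X=(0, 7, -3), d=3 → -e2, X_3=(0, 6, -3)
t=3: X=(0, 6, -3), d=4 → +e3, X_4=(0, 6, -2)
t=4: X=(0, 6, -2), d=3 → -e2, X_5=(0, 5, -2)
t=5: X=(0, 5, -2), d=4 → +e3, X_6=(0, 5, -1)
t=6: X=(0, 5, -1), d=2 → +e2, X_7=(0, 6, -1)
t=7: X=(0, 6, -1), d=5 → -e3, X_8=(0, 6, -2)


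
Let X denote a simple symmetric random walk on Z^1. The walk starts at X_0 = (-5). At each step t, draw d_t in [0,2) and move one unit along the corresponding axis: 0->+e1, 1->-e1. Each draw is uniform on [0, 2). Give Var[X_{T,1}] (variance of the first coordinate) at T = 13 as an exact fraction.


Outcome values over d=0..1: [1, -1]
Σy = 0, Σy² = 2, M = 2
μ = 0/2 = 0,  σ² = 2/2 − (0)² = 1
Independent increments: Var[X_13] = 13·σ² = 13·(1) = 13

13


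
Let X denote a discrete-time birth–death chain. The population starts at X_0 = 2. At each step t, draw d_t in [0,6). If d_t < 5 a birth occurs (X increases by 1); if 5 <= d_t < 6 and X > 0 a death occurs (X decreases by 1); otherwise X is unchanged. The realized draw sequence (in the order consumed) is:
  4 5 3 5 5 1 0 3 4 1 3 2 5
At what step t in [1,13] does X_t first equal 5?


t=0: X=2, d=4 → birth, X_1=3
t=1: X=3, d=5 → death, X_2=2
t=2: X=2, d=3 → birth, X_3=3
t=3: X=3, d=5 → death, X_4=2
t=4: X=2, d=5 → death, X_5=1
t=5: X=1, d=1 → birth, X_6=2
t=6: X=2, d=0 → birth, X_7=3
t=7: X=3, d=3 → birth, X_8=4
t=8: X=4, d=4 → birth, X_9=5
t=9: X=5, d=1 → birth, X_10=6
t=10: X=6, d=3 → birth, X_11=7
t=11: X=7, d=2 → birth, X_12=8
t=12: X=8, d=5 → death, X_13=7

9


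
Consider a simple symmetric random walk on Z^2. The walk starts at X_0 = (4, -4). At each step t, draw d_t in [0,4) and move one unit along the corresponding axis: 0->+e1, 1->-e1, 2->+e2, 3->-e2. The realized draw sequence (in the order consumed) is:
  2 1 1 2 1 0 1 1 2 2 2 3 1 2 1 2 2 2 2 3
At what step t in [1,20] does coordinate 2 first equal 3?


t=0: X=(4, -4), d=2 → +e2, X_1=(4, -3)
t=1: X=(4, -3), d=1 → -e1, X_2=(3, -3)
t=2: X=(3, -3), d=1 → -e1, X_3=(2, -3)
t=3: X=(2, -3), d=2 → +e2, X_4=(2, -2)
t=4: X=(2, -2), d=1 → -e1, X_5=(1, -2)
t=5: X=(1, -2), d=0 → +e1, X_6=(2, -2)
t=6: X=(2, -2), d=1 → -e1, X_7=(1, -2)
t=7: X=(1, -2), d=1 → -e1, X_8=(0, -2)
t=8: X=(0, -2), d=2 → +e2, X_9=(0, -1)
t=9: X=(0, -1), d=2 → +e2, X_10=(0, 0)
t=10: X=(0, 0), d=2 → +e2, X_11=(0, 1)
t=11: X=(0, 1), d=3 → -e2, X_12=(0, 0)
t=12: X=(0, 0), d=1 → -e1, X_13=(-1, 0)
t=13: X=(-1, 0), d=2 → +e2, X_14=(-1, 1)
t=14: X=(-1, 1), d=1 → -e1, X_15=(-2, 1)
t=15: X=(-2, 1), d=2 → +e2, X_16=(-2, 2)
t=16: X=(-2, 2), d=2 → +e2, X_17=(-2, 3)
t=17: X=(-2, 3), d=2 → +e2, X_18=(-2, 4)
t=18: X=(-2, 4), d=2 → +e2, X_19=(-2, 5)
t=19: X=(-2, 5), d=3 → -e2, X_20=(-2, 4)

17


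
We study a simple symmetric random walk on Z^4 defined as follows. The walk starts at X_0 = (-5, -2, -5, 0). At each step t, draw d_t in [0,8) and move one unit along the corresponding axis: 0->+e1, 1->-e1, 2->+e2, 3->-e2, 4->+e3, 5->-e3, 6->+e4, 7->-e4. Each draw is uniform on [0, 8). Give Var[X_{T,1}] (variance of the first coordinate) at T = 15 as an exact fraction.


15/4

Outcome values over d=0..7: [1, -1, 0, 0, 0, 0, 0, 0]
Σy = 0, Σy² = 2, M = 8
μ = 0/8 = 0,  σ² = 2/8 − (0)² = 1/4
Independent increments: Var[X_15] = 15·σ² = 15·(1/4) = 15/4


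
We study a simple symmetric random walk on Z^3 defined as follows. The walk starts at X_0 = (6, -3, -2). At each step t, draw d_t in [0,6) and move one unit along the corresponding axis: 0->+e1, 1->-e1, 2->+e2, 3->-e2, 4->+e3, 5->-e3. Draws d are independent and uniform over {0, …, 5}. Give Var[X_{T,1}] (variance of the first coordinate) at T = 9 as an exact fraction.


3

Outcome values over d=0..5: [1, -1, 0, 0, 0, 0]
Σy = 0, Σy² = 2, M = 6
μ = 0/6 = 0,  σ² = 2/6 − (0)² = 1/3
Independent increments: Var[X_9] = 9·σ² = 9·(1/3) = 3


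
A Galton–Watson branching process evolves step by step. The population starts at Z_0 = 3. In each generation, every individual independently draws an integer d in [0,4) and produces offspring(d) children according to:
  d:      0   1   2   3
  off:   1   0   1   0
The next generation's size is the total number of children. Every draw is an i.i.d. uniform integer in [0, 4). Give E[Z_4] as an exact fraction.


3/16

Outcome values over d=0..3: [1, 0, 1, 0]
Σy = 2, Σy² = 2, M = 4
μ = 2/4 = 1/2,  σ² = 2/4 − (1/2)² = 1/4
E[Z_0] = 3
E[Z_1] = 1/2·E[Z_0] = 3/2
E[Z_2] = 1/2·E[Z_1] = 3/4
E[Z_3] = 1/2·E[Z_2] = 3/8
E[Z_4] = 1/2·E[Z_3] = 3/16


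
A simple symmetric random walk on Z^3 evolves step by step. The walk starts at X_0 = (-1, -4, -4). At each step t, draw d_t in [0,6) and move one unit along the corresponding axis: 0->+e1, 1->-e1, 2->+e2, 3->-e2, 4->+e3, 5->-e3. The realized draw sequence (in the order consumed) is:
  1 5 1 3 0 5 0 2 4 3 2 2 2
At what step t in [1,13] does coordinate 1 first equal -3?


3

t=0: X=(-1, -4, -4), d=1 → -e1, X_1=(-2, -4, -4)
t=1: X=(-2, -4, -4), d=5 → -e3, X_2=(-2, -4, -5)
t=2: X=(-2, -4, -5), d=1 → -e1, X_3=(-3, -4, -5)
t=3: X=(-3, -4, -5), d=3 → -e2, X_4=(-3, -5, -5)
t=4: X=(-3, -5, -5), d=0 → +e1, X_5=(-2, -5, -5)
t=5: X=(-2, -5, -5), d=5 → -e3, X_6=(-2, -5, -6)
t=6: X=(-2, -5, -6), d=0 → +e1, X_7=(-1, -5, -6)
t=7: X=(-1, -5, -6), d=2 → +e2, X_8=(-1, -4, -6)
t=8: X=(-1, -4, -6), d=4 → +e3, X_9=(-1, -4, -5)
t=9: X=(-1, -4, -5), d=3 → -e2, X_10=(-1, -5, -5)
t=10: X=(-1, -5, -5), d=2 → +e2, X_11=(-1, -4, -5)
t=11: X=(-1, -4, -5), d=2 → +e2, X_12=(-1, -3, -5)
t=12: X=(-1, -3, -5), d=2 → +e2, X_13=(-1, -2, -5)


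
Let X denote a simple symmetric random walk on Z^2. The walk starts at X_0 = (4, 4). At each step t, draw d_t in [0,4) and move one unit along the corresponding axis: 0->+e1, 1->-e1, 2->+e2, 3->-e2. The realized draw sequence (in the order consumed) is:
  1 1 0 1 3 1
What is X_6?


t=0: X=(4, 4), d=1 → -e1, X_1=(3, 4)
t=1: X=(3, 4), d=1 → -e1, X_2=(2, 4)
t=2: X=(2, 4), d=0 → +e1, X_3=(3, 4)
t=3: X=(3, 4), d=1 → -e1, X_4=(2, 4)
t=4: X=(2, 4), d=3 → -e2, X_5=(2, 3)
t=5: X=(2, 3), d=1 → -e1, X_6=(1, 3)

(1, 3)


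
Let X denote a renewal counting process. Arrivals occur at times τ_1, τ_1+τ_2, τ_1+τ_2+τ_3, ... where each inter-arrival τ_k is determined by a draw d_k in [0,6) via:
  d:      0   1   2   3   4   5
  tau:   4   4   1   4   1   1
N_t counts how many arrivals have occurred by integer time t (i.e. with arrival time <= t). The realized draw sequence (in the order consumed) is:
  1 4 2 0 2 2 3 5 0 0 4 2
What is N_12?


draw d_1=1: τ_1=4, arrival time A_1=4
draw d_2=4: τ_2=1, arrival time A_2=5
draw d_3=2: τ_3=1, arrival time A_3=6
draw d_4=0: τ_4=4, arrival time A_4=10
draw d_5=2: τ_5=1, arrival time A_5=11
draw d_6=2: τ_6=1, arrival time A_6=12
draw d_7=3: τ_7=4, arrival time A_7=16
draw d_8=5: τ_8=1, arrival time A_8=17
draw d_9=0: τ_9=4, arrival time A_9=21
draw d_10=0: τ_10=4, arrival time A_10=25
draw d_11=4: τ_11=1, arrival time A_11=26
draw d_12=2: τ_12=1, arrival time A_12=27
N_t over t=0..12: 0:0 1:0 2:0 3:0 4:1 5:2 6:3 7:3 8:3 9:3 10:4 11:5 12:6

6


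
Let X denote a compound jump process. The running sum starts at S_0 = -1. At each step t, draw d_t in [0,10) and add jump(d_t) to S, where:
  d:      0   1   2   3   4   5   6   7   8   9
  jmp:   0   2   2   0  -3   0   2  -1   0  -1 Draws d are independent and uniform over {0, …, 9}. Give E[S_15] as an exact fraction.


Outcome values over d=0..9: [0, 2, 2, 0, -3, 0, 2, -1, 0, -1]
Σy = 1, Σy² = 23, M = 10
μ = 1/10 = 1/10,  σ² = 23/10 − (1/10)² = 229/100
E[S_15] = -1 + 15·(1/10) = 1/2

1/2


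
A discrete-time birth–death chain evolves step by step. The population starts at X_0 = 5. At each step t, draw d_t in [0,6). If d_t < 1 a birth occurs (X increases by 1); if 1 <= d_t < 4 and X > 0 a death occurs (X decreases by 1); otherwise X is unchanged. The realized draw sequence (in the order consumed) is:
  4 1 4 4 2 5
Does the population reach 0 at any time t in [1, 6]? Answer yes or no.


no

t=0: X=5, d=4 → hold, X_1=5
t=1: X=5, d=1 → death, X_2=4
t=2: X=4, d=4 → hold, X_3=4
t=3: X=4, d=4 → hold, X_4=4
t=4: X=4, d=2 → death, X_5=3
t=5: X=3, d=5 → hold, X_6=3


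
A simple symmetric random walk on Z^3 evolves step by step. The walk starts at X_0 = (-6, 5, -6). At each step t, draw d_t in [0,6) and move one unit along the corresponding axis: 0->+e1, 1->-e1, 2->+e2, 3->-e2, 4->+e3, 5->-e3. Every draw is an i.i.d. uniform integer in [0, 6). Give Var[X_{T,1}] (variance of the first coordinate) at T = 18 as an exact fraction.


Outcome values over d=0..5: [1, -1, 0, 0, 0, 0]
Σy = 0, Σy² = 2, M = 6
μ = 0/6 = 0,  σ² = 2/6 − (0)² = 1/3
Independent increments: Var[X_18] = 18·σ² = 18·(1/3) = 6

6


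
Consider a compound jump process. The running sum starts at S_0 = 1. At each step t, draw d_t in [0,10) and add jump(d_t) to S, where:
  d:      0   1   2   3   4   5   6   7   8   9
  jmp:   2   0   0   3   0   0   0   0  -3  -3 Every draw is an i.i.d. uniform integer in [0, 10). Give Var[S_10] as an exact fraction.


Outcome values over d=0..9: [2, 0, 0, 3, 0, 0, 0, 0, -3, -3]
Σy = -1, Σy² = 31, M = 10
μ = -1/10 = -1/10,  σ² = 31/10 − (-1/10)² = 309/100
Independent increments: Var[S_10] = 10·σ² = 10·(309/100) = 309/10

309/10


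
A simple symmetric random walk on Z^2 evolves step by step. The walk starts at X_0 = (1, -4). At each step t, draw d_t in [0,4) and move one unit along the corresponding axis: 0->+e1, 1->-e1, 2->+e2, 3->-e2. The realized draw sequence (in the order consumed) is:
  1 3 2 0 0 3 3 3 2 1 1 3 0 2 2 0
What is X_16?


(2, -5)

t=0: X=(1, -4), d=1 → -e1, X_1=(0, -4)
t=1: X=(0, -4), d=3 → -e2, X_2=(0, -5)
t=2: X=(0, -5), d=2 → +e2, X_3=(0, -4)
t=3: X=(0, -4), d=0 → +e1, X_4=(1, -4)
t=4: X=(1, -4), d=0 → +e1, X_5=(2, -4)
t=5: X=(2, -4), d=3 → -e2, X_6=(2, -5)
t=6: X=(2, -5), d=3 → -e2, X_7=(2, -6)
t=7: X=(2, -6), d=3 → -e2, X_8=(2, -7)
t=8: X=(2, -7), d=2 → +e2, X_9=(2, -6)
t=9: X=(2, -6), d=1 → -e1, X_10=(1, -6)
t=10: X=(1, -6), d=1 → -e1, X_11=(0, -6)
t=11: X=(0, -6), d=3 → -e2, X_12=(0, -7)
t=12: X=(0, -7), d=0 → +e1, X_13=(1, -7)
t=13: X=(1, -7), d=2 → +e2, X_14=(1, -6)
t=14: X=(1, -6), d=2 → +e2, X_15=(1, -5)
t=15: X=(1, -5), d=0 → +e1, X_16=(2, -5)


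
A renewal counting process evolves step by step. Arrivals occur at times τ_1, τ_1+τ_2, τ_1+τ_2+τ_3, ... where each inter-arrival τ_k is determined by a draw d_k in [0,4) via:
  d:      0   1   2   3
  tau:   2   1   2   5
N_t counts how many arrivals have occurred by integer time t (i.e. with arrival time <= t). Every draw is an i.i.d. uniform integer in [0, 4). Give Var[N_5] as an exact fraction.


Inter-arrival values over d=0..3: [2, 1, 2, 5]
Each d has probability 1/4, so the pmf of τ is: f(1) = 1/4, f(2) = 1/2, f(5) = 1/4
Let p_n(j) = P(N_n = j), with p_0 = [1]. Condition on τ_1: p_n(0) = P(τ > n), and for j >= 1, p_n(j) = Σ_{k<=n} f(k)·p_{n−k}(j−1)
p_1 = [3/4, 1/4]  (j = 0..1)
p_2 = [1/4, 11/16, 1/16]  (j = 0..2)
p_3 = [1/4, 7/16, 19/64, 1/64]  (j = 0..3)
p_4 = [1/4, 3/16, 29/64, 27/256, 1/256]  (j = 0..4)
p_5 = [0, 7/16, 17/64, 67/256, 35/1024, 1/1024]  (j = 0..5)
E[N_5] = Σ j·p_5(j) = 1941/1024;  E[N_5²] = Σ j²·p_5(j) = 4533/1024
Var[N_5] = 4533/1024 − (1941/1024)² = 874311/1048576

874311/1048576


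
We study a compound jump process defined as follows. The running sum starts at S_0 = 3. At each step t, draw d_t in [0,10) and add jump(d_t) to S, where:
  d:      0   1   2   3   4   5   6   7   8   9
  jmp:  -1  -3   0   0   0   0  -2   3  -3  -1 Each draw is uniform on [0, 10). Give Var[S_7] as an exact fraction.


Outcome values over d=0..9: [-1, -3, 0, 0, 0, 0, -2, 3, -3, -1]
Σy = -7, Σy² = 33, M = 10
μ = -7/10 = -7/10,  σ² = 33/10 − (-7/10)² = 281/100
Independent increments: Var[S_7] = 7·σ² = 7·(281/100) = 1967/100

1967/100


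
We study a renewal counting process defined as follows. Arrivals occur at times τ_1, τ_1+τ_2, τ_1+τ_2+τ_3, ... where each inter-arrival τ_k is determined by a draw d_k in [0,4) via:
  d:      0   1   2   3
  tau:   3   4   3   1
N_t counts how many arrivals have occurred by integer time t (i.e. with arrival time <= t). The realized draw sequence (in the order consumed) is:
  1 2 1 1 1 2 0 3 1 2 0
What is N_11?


draw d_1=1: τ_1=4, arrival time A_1=4
draw d_2=2: τ_2=3, arrival time A_2=7
draw d_3=1: τ_3=4, arrival time A_3=11
draw d_4=1: τ_4=4, arrival time A_4=15
draw d_5=1: τ_5=4, arrival time A_5=19
draw d_6=2: τ_6=3, arrival time A_6=22
draw d_7=0: τ_7=3, arrival time A_7=25
draw d_8=3: τ_8=1, arrival time A_8=26
draw d_9=1: τ_9=4, arrival time A_9=30
draw d_10=2: τ_10=3, arrival time A_10=33
draw d_11=0: τ_11=3, arrival time A_11=36
N_t over t=0..11: 0:0 1:0 2:0 3:0 4:1 5:1 6:1 7:2 8:2 9:2 10:2 11:3

3


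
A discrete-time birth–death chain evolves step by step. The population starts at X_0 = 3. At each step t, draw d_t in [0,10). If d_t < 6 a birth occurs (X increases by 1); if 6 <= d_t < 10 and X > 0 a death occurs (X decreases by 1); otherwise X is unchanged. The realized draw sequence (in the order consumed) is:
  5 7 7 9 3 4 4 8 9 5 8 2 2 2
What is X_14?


5

t=0: X=3, d=5 → birth, X_1=4
t=1: X=4, d=7 → death, X_2=3
t=2: X=3, d=7 → death, X_3=2
t=3: X=2, d=9 → death, X_4=1
t=4: X=1, d=3 → birth, X_5=2
t=5: X=2, d=4 → birth, X_6=3
t=6: X=3, d=4 → birth, X_7=4
t=7: X=4, d=8 → death, X_8=3
t=8: X=3, d=9 → death, X_9=2
t=9: X=2, d=5 → birth, X_10=3
t=10: X=3, d=8 → death, X_11=2
t=11: X=2, d=2 → birth, X_12=3
t=12: X=3, d=2 → birth, X_13=4
t=13: X=4, d=2 → birth, X_14=5


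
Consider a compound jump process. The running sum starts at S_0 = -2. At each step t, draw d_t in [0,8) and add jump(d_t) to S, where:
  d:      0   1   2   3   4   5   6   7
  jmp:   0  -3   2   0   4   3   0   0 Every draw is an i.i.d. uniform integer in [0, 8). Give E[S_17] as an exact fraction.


43/4

Outcome values over d=0..7: [0, -3, 2, 0, 4, 3, 0, 0]
Σy = 6, Σy² = 38, M = 8
μ = 6/8 = 3/4,  σ² = 38/8 − (3/4)² = 67/16
E[S_17] = -2 + 17·(3/4) = 43/4


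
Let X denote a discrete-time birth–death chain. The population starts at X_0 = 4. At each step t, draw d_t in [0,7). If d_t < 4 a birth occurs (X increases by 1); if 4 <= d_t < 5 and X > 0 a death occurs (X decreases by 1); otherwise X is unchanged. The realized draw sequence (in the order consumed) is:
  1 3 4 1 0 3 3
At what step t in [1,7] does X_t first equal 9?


7

t=0: X=4, d=1 → birth, X_1=5
t=1: X=5, d=3 → birth, X_2=6
t=2: X=6, d=4 → death, X_3=5
t=3: X=5, d=1 → birth, X_4=6
t=4: X=6, d=0 → birth, X_5=7
t=5: X=7, d=3 → birth, X_6=8
t=6: X=8, d=3 → birth, X_7=9


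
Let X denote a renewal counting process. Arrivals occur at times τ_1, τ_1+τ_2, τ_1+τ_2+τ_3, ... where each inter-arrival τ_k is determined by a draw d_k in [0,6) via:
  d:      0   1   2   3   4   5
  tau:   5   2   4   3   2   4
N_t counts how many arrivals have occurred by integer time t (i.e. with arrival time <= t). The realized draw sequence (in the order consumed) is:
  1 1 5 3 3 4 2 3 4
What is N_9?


3

draw d_1=1: τ_1=2, arrival time A_1=2
draw d_2=1: τ_2=2, arrival time A_2=4
draw d_3=5: τ_3=4, arrival time A_3=8
draw d_4=3: τ_4=3, arrival time A_4=11
draw d_5=3: τ_5=3, arrival time A_5=14
draw d_6=4: τ_6=2, arrival time A_6=16
draw d_7=2: τ_7=4, arrival time A_7=20
draw d_8=3: τ_8=3, arrival time A_8=23
draw d_9=4: τ_9=2, arrival time A_9=25
N_t over t=0..9: 0:0 1:0 2:1 3:1 4:2 5:2 6:2 7:2 8:3 9:3


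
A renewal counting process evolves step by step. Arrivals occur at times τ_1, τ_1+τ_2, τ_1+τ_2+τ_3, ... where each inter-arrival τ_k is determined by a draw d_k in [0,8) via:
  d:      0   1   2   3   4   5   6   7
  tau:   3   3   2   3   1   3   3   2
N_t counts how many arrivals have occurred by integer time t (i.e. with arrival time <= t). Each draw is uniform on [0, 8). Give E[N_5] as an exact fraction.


Inter-arrival values over d=0..7: [3, 3, 2, 3, 1, 3, 3, 2]
Each d has probability 1/8, so the pmf of τ is: f(1) = 1/8, f(2) = 1/4, f(3) = 5/8
Renewal equation for m(n) = E[N_n]: condition on τ_1 = k (if k <= n, one arrival plus a fresh copy on the remaining n−k steps): m(n) = F(n) + Σ_{k<=n} f(k)·m(n−k), where F(n) = P(τ <= n) and m(0) = 0
m(1) = F(1) = 1/8
m(2) = F(2) + f(1)·m(1) = 3/8 + 1/8·1/8 = 25/64
m(3) = F(3) + f(1)·m(2) + f(2)·m(1) = 1 + 1/8·25/64 + 1/4·1/8 = 553/512
m(4) = F(4) + f(1)·m(3) + f(2)·m(2) + f(3)·m(1) = 1 + 1/8·553/512 + 1/4·25/64 + 5/8·1/8 = 5369/4096
m(5) = F(5) + f(1)·m(4) + f(2)·m(3) + f(3)·m(2) = 1 + 1/8·5369/4096 + 1/4·553/512 + 5/8·25/64 = 54985/32768
E[N_5] = m(5) = 54985/32768

54985/32768


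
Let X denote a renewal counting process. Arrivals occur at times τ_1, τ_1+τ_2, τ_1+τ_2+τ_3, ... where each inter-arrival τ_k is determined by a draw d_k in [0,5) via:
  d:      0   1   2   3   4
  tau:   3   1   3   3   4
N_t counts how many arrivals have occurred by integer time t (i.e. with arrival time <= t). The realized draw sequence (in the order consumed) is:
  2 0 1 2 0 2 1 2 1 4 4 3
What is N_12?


draw d_1=2: τ_1=3, arrival time A_1=3
draw d_2=0: τ_2=3, arrival time A_2=6
draw d_3=1: τ_3=1, arrival time A_3=7
draw d_4=2: τ_4=3, arrival time A_4=10
draw d_5=0: τ_5=3, arrival time A_5=13
draw d_6=2: τ_6=3, arrival time A_6=16
draw d_7=1: τ_7=1, arrival time A_7=17
draw d_8=2: τ_8=3, arrival time A_8=20
draw d_9=1: τ_9=1, arrival time A_9=21
draw d_10=4: τ_10=4, arrival time A_10=25
draw d_11=4: τ_11=4, arrival time A_11=29
draw d_12=3: τ_12=3, arrival time A_12=32
N_t over t=0..12: 0:0 1:0 2:0 3:1 4:1 5:1 6:2 7:3 8:3 9:3 10:4 11:4 12:4

4


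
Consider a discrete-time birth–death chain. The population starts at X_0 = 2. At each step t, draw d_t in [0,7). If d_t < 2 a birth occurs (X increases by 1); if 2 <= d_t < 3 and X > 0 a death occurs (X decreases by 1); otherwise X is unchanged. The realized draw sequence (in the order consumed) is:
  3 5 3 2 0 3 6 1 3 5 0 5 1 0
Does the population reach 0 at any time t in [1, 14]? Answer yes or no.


no

t=0: X=2, d=3 → hold, X_1=2
t=1: X=2, d=5 → hold, X_2=2
t=2: X=2, d=3 → hold, X_3=2
t=3: X=2, d=2 → death, X_4=1
t=4: X=1, d=0 → birth, X_5=2
t=5: X=2, d=3 → hold, X_6=2
t=6: X=2, d=6 → hold, X_7=2
t=7: X=2, d=1 → birth, X_8=3
t=8: X=3, d=3 → hold, X_9=3
t=9: X=3, d=5 → hold, X_10=3
t=10: X=3, d=0 → birth, X_11=4
t=11: X=4, d=5 → hold, X_12=4
t=12: X=4, d=1 → birth, X_13=5
t=13: X=5, d=0 → birth, X_14=6


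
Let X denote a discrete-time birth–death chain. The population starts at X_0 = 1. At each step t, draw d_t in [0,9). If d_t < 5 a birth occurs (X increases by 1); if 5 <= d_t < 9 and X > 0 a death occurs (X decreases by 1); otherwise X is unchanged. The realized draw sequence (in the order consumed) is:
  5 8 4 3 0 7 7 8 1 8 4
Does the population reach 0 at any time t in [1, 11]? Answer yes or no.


t=0: X=1, d=5 → death, X_1=0
t=1: X=0, d=8 → hold, X_2=0
t=2: X=0, d=4 → birth, X_3=1
t=3: X=1, d=3 → birth, X_4=2
t=4: X=2, d=0 → birth, X_5=3
t=5: X=3, d=7 → death, X_6=2
t=6: X=2, d=7 → death, X_7=1
t=7: X=1, d=8 → death, X_8=0
t=8: X=0, d=1 → birth, X_9=1
t=9: X=1, d=8 → death, X_10=0
t=10: X=0, d=4 → birth, X_11=1

yes


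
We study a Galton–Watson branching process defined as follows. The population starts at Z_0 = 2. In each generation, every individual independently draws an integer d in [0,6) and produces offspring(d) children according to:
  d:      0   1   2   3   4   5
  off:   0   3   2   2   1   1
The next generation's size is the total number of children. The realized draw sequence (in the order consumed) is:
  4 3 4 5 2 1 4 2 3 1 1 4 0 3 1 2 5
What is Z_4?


15

gen 0: Z_0=2, draws=[4, 3], offspring=[1, 2], Z_1=3
gen 1: Z_1=3, draws=[4, 5, 2], offspring=[1, 1, 2], Z_2=4
gen 2: Z_2=4, draws=[1, 4, 2, 3], offspring=[3, 1, 2, 2], Z_3=8
gen 3: Z_3=8, draws=[1, 1, 4, 0, 3, 1, 2, 5], offspring=[3, 3, 1, 0, 2, 3, 2, 1], Z_4=15


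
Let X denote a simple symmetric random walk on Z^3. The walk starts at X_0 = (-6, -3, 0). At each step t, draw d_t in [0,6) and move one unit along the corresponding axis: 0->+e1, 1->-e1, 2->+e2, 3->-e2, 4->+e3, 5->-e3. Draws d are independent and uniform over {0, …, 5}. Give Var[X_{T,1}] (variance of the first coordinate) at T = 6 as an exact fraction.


Outcome values over d=0..5: [1, -1, 0, 0, 0, 0]
Σy = 0, Σy² = 2, M = 6
μ = 0/6 = 0,  σ² = 2/6 − (0)² = 1/3
Independent increments: Var[X_6] = 6·σ² = 6·(1/3) = 2

2


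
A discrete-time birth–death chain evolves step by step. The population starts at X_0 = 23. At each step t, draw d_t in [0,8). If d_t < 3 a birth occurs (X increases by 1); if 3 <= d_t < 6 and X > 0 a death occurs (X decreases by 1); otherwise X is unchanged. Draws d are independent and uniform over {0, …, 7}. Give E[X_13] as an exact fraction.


X can drop by at most 1 per step and X_0 = 23 > T = 13, so X_t >= 23 − t >= 10 > 0 for every t <= 13: the floor at 0 (the 'and X > 0' condition) never binds. Hence X_13 = X_0 + Σ_{t<13} Y_t with i.i.d. increments Y_t = y(d_t) ∈ {+1, −1, 0}.
Outcome values over d=0..7: [1, 1, 1, -1, -1, -1, 0, 0]
Σy = 0, Σy² = 6, M = 8
μ = 0/8 = 0,  σ² = 6/8 − (0)² = 3/4
E[X_13] = 23 + 13·(0) = 23

23


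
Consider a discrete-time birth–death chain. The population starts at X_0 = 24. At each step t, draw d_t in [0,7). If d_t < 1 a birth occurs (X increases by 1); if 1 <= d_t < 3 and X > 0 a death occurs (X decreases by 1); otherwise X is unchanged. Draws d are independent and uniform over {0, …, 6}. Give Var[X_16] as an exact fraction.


X can drop by at most 1 per step and X_0 = 24 > T = 16, so X_t >= 24 − t >= 8 > 0 for every t <= 16: the floor at 0 (the 'and X > 0' condition) never binds. Hence X_16 = X_0 + Σ_{t<16} Y_t with i.i.d. increments Y_t = y(d_t) ∈ {+1, −1, 0}.
Outcome values over d=0..6: [1, -1, -1, 0, 0, 0, 0]
Σy = -1, Σy² = 3, M = 7
μ = -1/7 = -1/7,  σ² = 3/7 − (-1/7)² = 20/49
Independent increments: Var[X_16] = 16·σ² = 16·(20/49) = 320/49

320/49


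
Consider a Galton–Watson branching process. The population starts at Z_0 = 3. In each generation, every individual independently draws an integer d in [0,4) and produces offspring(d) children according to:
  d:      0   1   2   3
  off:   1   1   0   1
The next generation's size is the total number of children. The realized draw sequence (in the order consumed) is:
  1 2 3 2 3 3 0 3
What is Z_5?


gen 0: Z_0=3, draws=[1, 2, 3], offspring=[1, 0, 1], Z_1=2
gen 1: Z_1=2, draws=[2, 3], offspring=[0, 1], Z_2=1
gen 2: Z_2=1, draws=[3], offspring=[1], Z_3=1
gen 3: Z_3=1, draws=[0], offspring=[1], Z_4=1
gen 4: Z_4=1, draws=[3], offspring=[1], Z_5=1

1


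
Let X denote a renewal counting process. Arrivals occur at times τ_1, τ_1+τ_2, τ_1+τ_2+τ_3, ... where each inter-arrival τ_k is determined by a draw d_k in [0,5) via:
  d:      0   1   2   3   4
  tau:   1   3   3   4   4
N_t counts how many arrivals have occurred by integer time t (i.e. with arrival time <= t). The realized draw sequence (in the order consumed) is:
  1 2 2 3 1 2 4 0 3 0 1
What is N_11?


3

draw d_1=1: τ_1=3, arrival time A_1=3
draw d_2=2: τ_2=3, arrival time A_2=6
draw d_3=2: τ_3=3, arrival time A_3=9
draw d_4=3: τ_4=4, arrival time A_4=13
draw d_5=1: τ_5=3, arrival time A_5=16
draw d_6=2: τ_6=3, arrival time A_6=19
draw d_7=4: τ_7=4, arrival time A_7=23
draw d_8=0: τ_8=1, arrival time A_8=24
draw d_9=3: τ_9=4, arrival time A_9=28
draw d_10=0: τ_10=1, arrival time A_10=29
draw d_11=1: τ_11=3, arrival time A_11=32
N_t over t=0..11: 0:0 1:0 2:0 3:1 4:1 5:1 6:2 7:2 8:2 9:3 10:3 11:3


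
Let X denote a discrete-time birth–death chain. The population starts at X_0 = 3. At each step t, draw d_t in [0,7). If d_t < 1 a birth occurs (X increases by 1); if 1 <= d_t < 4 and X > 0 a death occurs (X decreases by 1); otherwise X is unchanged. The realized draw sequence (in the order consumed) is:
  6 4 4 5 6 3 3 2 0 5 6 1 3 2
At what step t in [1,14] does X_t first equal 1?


7

t=0: X=3, d=6 → hold, X_1=3
t=1: X=3, d=4 → hold, X_2=3
t=2: X=3, d=4 → hold, X_3=3
t=3: X=3, d=5 → hold, X_4=3
t=4: X=3, d=6 → hold, X_5=3
t=5: X=3, d=3 → death, X_6=2
t=6: X=2, d=3 → death, X_7=1
t=7: X=1, d=2 → death, X_8=0
t=8: X=0, d=0 → birth, X_9=1
t=9: X=1, d=5 → hold, X_10=1
t=10: X=1, d=6 → hold, X_11=1
t=11: X=1, d=1 → death, X_12=0
t=12: X=0, d=3 → hold, X_13=0
t=13: X=0, d=2 → hold, X_14=0


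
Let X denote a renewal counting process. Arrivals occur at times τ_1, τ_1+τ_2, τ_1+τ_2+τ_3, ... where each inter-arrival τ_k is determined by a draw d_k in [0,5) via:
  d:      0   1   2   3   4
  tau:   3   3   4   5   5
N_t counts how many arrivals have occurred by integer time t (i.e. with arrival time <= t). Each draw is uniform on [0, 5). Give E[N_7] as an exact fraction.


33/25

Inter-arrival values over d=0..4: [3, 3, 4, 5, 5]
Each d has probability 1/5, so the pmf of τ is: f(3) = 2/5, f(4) = 1/5, f(5) = 2/5
Renewal equation for m(n) = E[N_n]: condition on τ_1 = k (if k <= n, one arrival plus a fresh copy on the remaining n−k steps): m(n) = F(n) + Σ_{k<=n} f(k)·m(n−k), where F(n) = P(τ <= n) and m(0) = 0
m(1) = F(1) = 0
m(2) = F(2) = 0
m(3) = F(3) = 2/5
m(4) = F(4) = 3/5
m(5) = F(5) = 1
m(6) = F(6) + f(3)·m(3) = 1 + 2/5·2/5 = 29/25
m(7) = F(7) + f(3)·m(4) + f(4)·m(3) = 1 + 2/5·3/5 + 1/5·2/5 = 33/25
E[N_7] = m(7) = 33/25


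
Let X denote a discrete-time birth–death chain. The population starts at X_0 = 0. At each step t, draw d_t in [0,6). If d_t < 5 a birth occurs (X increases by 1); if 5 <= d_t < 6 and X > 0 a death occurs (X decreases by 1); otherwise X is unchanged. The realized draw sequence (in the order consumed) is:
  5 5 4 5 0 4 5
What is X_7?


1

t=0: X=0, d=5 → hold, X_1=0
t=1: X=0, d=5 → hold, X_2=0
t=2: X=0, d=4 → birth, X_3=1
t=3: X=1, d=5 → death, X_4=0
t=4: X=0, d=0 → birth, X_5=1
t=5: X=1, d=4 → birth, X_6=2
t=6: X=2, d=5 → death, X_7=1


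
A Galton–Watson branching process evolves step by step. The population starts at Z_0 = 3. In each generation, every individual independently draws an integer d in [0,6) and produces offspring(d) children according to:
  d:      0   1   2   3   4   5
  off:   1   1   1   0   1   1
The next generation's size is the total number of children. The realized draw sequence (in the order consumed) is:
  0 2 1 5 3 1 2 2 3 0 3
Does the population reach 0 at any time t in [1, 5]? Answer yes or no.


gen 0: Z_0=3, draws=[0, 2, 1], offspring=[1, 1, 1], Z_1=3
gen 1: Z_1=3, draws=[5, 3, 1], offspring=[1, 0, 1], Z_2=2
gen 2: Z_2=2, draws=[2, 2], offspring=[1, 1], Z_3=2
gen 3: Z_3=2, draws=[3, 0], offspring=[0, 1], Z_4=1
gen 4: Z_4=1, draws=[3], offspring=[0], Z_5=0

yes


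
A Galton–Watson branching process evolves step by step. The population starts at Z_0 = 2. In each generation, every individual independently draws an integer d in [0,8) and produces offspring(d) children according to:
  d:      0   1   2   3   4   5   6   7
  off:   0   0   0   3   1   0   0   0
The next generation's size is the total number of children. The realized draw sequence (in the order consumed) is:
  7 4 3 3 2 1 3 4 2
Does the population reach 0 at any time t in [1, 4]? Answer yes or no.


no

gen 0: Z_0=2, draws=[7, 4], offspring=[0, 1], Z_1=1
gen 1: Z_1=1, draws=[3], offspring=[3], Z_2=3
gen 2: Z_2=3, draws=[3, 2, 1], offspring=[3, 0, 0], Z_3=3
gen 3: Z_3=3, draws=[3, 4, 2], offspring=[3, 1, 0], Z_4=4


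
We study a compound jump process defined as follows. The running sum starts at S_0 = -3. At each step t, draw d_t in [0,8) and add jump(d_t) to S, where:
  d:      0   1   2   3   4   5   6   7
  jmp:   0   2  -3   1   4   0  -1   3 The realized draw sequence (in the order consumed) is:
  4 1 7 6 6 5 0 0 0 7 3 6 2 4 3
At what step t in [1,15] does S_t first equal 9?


t=0: S=-3, d=4, jump=4, S_1=1
t=1: S=1, d=1, jump=2, S_2=3
t=2: S=3, d=7, jump=3, S_3=6
t=3: S=6, d=6, jump=-1, S_4=5
t=4: S=5, d=6, jump=-1, S_5=4
t=5: S=4, d=5, jump=0, S_6=4
t=6: S=4, d=0, jump=0, S_7=4
t=7: S=4, d=0, jump=0, S_8=4
t=8: S=4, d=0, jump=0, S_9=4
t=9: S=4, d=7, jump=3, S_10=7
t=10: S=7, d=3, jump=1, S_11=8
t=11: S=8, d=6, jump=-1, S_12=7
t=12: S=7, d=2, jump=-3, S_13=4
t=13: S=4, d=4, jump=4, S_14=8
t=14: S=8, d=3, jump=1, S_15=9

15


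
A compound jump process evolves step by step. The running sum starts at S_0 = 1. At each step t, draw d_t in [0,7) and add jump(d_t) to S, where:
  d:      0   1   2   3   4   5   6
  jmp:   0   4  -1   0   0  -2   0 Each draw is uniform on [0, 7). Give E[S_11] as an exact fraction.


Outcome values over d=0..6: [0, 4, -1, 0, 0, -2, 0]
Σy = 1, Σy² = 21, M = 7
μ = 1/7 = 1/7,  σ² = 21/7 − (1/7)² = 146/49
E[S_11] = 1 + 11·(1/7) = 18/7

18/7


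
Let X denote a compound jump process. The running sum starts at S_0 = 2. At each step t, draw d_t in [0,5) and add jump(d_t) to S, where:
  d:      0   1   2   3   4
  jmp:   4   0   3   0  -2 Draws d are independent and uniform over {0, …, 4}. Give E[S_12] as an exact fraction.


14

Outcome values over d=0..4: [4, 0, 3, 0, -2]
Σy = 5, Σy² = 29, M = 5
μ = 5/5 = 1,  σ² = 29/5 − (1)² = 24/5
E[S_12] = 2 + 12·(1) = 14


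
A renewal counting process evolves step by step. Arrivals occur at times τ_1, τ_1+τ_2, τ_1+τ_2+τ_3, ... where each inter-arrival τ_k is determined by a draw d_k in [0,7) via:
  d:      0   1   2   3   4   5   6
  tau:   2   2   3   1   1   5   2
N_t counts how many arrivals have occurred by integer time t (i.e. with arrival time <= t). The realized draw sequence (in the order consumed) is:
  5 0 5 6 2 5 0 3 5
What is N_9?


draw d_1=5: τ_1=5, arrival time A_1=5
draw d_2=0: τ_2=2, arrival time A_2=7
draw d_3=5: τ_3=5, arrival time A_3=12
draw d_4=6: τ_4=2, arrival time A_4=14
draw d_5=2: τ_5=3, arrival time A_5=17
draw d_6=5: τ_6=5, arrival time A_6=22
draw d_7=0: τ_7=2, arrival time A_7=24
draw d_8=3: τ_8=1, arrival time A_8=25
draw d_9=5: τ_9=5, arrival time A_9=30
N_t over t=0..9: 0:0 1:0 2:0 3:0 4:0 5:1 6:1 7:2 8:2 9:2

2


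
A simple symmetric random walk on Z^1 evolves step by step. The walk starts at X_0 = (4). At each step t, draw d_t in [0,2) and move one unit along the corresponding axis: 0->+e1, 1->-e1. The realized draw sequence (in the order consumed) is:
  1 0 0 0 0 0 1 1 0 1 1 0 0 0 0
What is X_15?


t=0: X=(4), d=1 → -e1, X_1=(3)
t=1: X=(3), d=0 → +e1, X_2=(4)
t=2: X=(4), d=0 → +e1, X_3=(5)
t=3: X=(5), d=0 → +e1, X_4=(6)
t=4: X=(6), d=0 → +e1, X_5=(7)
t=5: X=(7), d=0 → +e1, X_6=(8)
t=6: X=(8), d=1 → -e1, X_7=(7)
t=7: X=(7), d=1 → -e1, X_8=(6)
t=8: X=(6), d=0 → +e1, X_9=(7)
t=9: X=(7), d=1 → -e1, X_10=(6)
t=10: X=(6), d=1 → -e1, X_11=(5)
t=11: X=(5), d=0 → +e1, X_12=(6)
t=12: X=(6), d=0 → +e1, X_13=(7)
t=13: X=(7), d=0 → +e1, X_14=(8)
t=14: X=(8), d=0 → +e1, X_15=(9)

(9)


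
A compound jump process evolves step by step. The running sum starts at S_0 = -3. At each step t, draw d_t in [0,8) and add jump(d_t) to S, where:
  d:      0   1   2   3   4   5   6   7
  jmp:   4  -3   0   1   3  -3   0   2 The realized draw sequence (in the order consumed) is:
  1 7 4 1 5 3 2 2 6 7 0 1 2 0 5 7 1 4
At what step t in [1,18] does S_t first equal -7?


5

t=0: S=-3, d=1, jump=-3, S_1=-6
t=1: S=-6, d=7, jump=2, S_2=-4
t=2: S=-4, d=4, jump=3, S_3=-1
t=3: S=-1, d=1, jump=-3, S_4=-4
t=4: S=-4, d=5, jump=-3, S_5=-7
t=5: S=-7, d=3, jump=1, S_6=-6
t=6: S=-6, d=2, jump=0, S_7=-6
t=7: S=-6, d=2, jump=0, S_8=-6
t=8: S=-6, d=6, jump=0, S_9=-6
t=9: S=-6, d=7, jump=2, S_10=-4
t=10: S=-4, d=0, jump=4, S_11=0
t=11: S=0, d=1, jump=-3, S_12=-3
t=12: S=-3, d=2, jump=0, S_13=-3
t=13: S=-3, d=0, jump=4, S_14=1
t=14: S=1, d=5, jump=-3, S_15=-2
t=15: S=-2, d=7, jump=2, S_16=0
t=16: S=0, d=1, jump=-3, S_17=-3
t=17: S=-3, d=4, jump=3, S_18=0


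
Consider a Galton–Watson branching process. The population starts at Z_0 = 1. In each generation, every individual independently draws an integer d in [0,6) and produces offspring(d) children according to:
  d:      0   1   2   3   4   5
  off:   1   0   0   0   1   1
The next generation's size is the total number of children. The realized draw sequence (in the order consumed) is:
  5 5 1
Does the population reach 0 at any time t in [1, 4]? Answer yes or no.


yes

gen 0: Z_0=1, draws=[5], offspring=[1], Z_1=1
gen 1: Z_1=1, draws=[5], offspring=[1], Z_2=1
gen 2: Z_2=1, draws=[1], offspring=[0], Z_3=0
gen 3: Z_3=0, draws=[], offspring=[], Z_4=0


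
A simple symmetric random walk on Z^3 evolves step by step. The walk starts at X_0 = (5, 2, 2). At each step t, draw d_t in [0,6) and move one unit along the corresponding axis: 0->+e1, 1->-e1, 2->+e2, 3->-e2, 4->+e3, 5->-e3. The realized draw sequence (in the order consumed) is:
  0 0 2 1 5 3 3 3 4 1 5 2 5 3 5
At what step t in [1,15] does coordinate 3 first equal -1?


15

t=0: X=(5, 2, 2), d=0 → +e1, X_1=(6, 2, 2)
t=1: X=(6, 2, 2), d=0 → +e1, X_2=(7, 2, 2)
t=2: X=(7, 2, 2), d=2 → +e2, X_3=(7, 3, 2)
t=3: X=(7, 3, 2), d=1 → -e1, X_4=(6, 3, 2)
t=4: X=(6, 3, 2), d=5 → -e3, X_5=(6, 3, 1)
t=5: X=(6, 3, 1), d=3 → -e2, X_6=(6, 2, 1)
t=6: X=(6, 2, 1), d=3 → -e2, X_7=(6, 1, 1)
t=7: X=(6, 1, 1), d=3 → -e2, X_8=(6, 0, 1)
t=8: X=(6, 0, 1), d=4 → +e3, X_9=(6, 0, 2)
t=9: X=(6, 0, 2), d=1 → -e1, X_10=(5, 0, 2)
t=10: X=(5, 0, 2), d=5 → -e3, X_11=(5, 0, 1)
t=11: X=(5, 0, 1), d=2 → +e2, X_12=(5, 1, 1)
t=12: X=(5, 1, 1), d=5 → -e3, X_13=(5, 1, 0)
t=13: X=(5, 1, 0), d=3 → -e2, X_14=(5, 0, 0)
t=14: X=(5, 0, 0), d=5 → -e3, X_15=(5, 0, -1)
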